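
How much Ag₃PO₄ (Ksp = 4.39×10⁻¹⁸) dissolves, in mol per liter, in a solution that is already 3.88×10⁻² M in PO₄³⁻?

Ag₃PO₄(s) ⇌ 3 Ag⁺(aq) + PO₄³⁻(aq)
Let s be the solubility of Ag₃PO₄ here. The common ion gives [PO₄³⁻] ≈ 3.88×10⁻² M, and [Ag⁺] = 3s.
Ksp = [Ag⁺]^3[PO₄³⁻] = (3s)^3(3.88×10⁻²)
(3s)^3 = 4.39×10⁻¹⁸ / (3.88×10⁻²) = 1.13×10⁻¹⁶
s = 1.61×10⁻⁶ M

1.61×10⁻⁶ M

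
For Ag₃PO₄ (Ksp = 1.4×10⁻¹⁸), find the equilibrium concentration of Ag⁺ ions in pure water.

4.5×10⁻⁵ M

Ag₃PO₄(s) ⇌ 3 Ag⁺(aq) + PO₄³⁻(aq)
If s mol/L of Ag₃PO₄ dissolves, [Ag⁺] = 3s and [PO₄³⁻] = s.
Ksp = [Ag⁺]^3[PO₄³⁻] = (3s)^3 · s = 27s^4 = 1.4×10⁻¹⁸
s = 1.5×10⁻⁵ M
[Ag⁺] = 3s = 4.5×10⁻⁵ M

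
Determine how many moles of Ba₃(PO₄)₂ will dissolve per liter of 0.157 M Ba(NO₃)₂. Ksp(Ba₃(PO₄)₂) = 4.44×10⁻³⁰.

1.69×10⁻¹⁴ M

Ba₃(PO₄)₂(s) ⇌ 3 Ba²⁺(aq) + 2 PO₄³⁻(aq)
With Ba²⁺ already at 0.157 M and s small, take [Ba²⁺] ≈ 0.157 M and [PO₄³⁻] = 2s.
Ksp = [Ba²⁺]^3[PO₄³⁻]^2 = (0.157)^3(2s)^2
(2s)^2 = 4.44×10⁻³⁰ / (0.157)^3 = 1.15×10⁻²⁷
s = 1.69×10⁻¹⁴ M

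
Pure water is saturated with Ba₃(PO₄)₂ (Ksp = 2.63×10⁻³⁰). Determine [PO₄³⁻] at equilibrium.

9.51×10⁻⁷ M

Ba₃(PO₄)₂(s) ⇌ 3 Ba²⁺(aq) + 2 PO₄³⁻(aq)
For each mole of Ba₃(PO₄)₂ that dissolves per liter, [Ba²⁺] = 3s and [PO₄³⁻] = 2s; let s denote this solubility.
Ksp = [Ba²⁺]^3[PO₄³⁻]^2 = (3s)^3 · (2s)^2 = 108s^5 = 2.63×10⁻³⁰
s = 4.76×10⁻⁷ mol L⁻¹
[PO₄³⁻] = 2s = 9.51×10⁻⁷ mol L⁻¹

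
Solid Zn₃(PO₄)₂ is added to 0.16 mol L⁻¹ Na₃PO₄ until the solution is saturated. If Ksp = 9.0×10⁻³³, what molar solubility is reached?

2.4×10⁻¹¹ M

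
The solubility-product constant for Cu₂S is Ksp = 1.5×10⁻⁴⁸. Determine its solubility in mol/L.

Cu₂S(s) ⇌ 2 Cu⁺(aq) + S²⁻(aq)
If s mol/L of Cu₂S dissolves, [Cu⁺] = 2s and [S²⁻] = s.
Ksp = [Cu⁺]^2[S²⁻] = (2s)^2 · s = 4s^3
4s^3 = 1.5×10⁻⁴⁸  ⇒  s^3 = 3.8×10⁻⁴⁹
s = 7.2×10⁻¹⁷ M

7.2×10⁻¹⁷ M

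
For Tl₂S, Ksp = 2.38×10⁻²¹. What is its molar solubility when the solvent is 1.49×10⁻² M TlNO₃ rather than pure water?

1.07×10⁻¹⁷ M

Tl₂S(s) ⇌ 2 Tl⁺(aq) + S²⁻(aq)
Let s be the solubility of Tl₂S here. The common ion gives [Tl⁺] ≈ 1.49×10⁻² M, and [S²⁻] = s.
Ksp = [Tl⁺]^2[S²⁻] = (1.49×10⁻²)^2s
s = 2.38×10⁻²¹ / (1.49×10⁻²)^2 = 1.07×10⁻¹⁷
s = 1.07×10⁻¹⁷ M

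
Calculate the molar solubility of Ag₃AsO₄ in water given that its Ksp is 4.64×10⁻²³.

1.14×10⁻⁶ M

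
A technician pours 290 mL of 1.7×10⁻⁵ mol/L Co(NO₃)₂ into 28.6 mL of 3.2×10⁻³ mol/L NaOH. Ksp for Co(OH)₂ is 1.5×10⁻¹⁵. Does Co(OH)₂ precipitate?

Yes

The combined volume is 318.6 mL.
[Co²⁺] = (1.7×10⁻⁵)(290)/318.6 = 1.5×10⁻⁵ mol/L
[OH⁻] = (3.2×10⁻³)(28.6)/318.6 = 2.9×10⁻⁴ mol/L
Q = [Co²⁺][OH⁻]^2 = 1.3×10⁻¹²
Because Q > Ksp (1.3×10⁻¹² vs 1.5×10⁻¹⁵), a precipitate of Co(OH)₂ forms.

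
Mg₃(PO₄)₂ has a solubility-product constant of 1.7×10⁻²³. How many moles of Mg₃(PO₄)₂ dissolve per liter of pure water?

Mg₃(PO₄)₂(s) ⇌ 3 Mg²⁺(aq) + 2 PO₄³⁻(aq)
With molar solubility s: [Mg²⁺] = 3s, [PO₄³⁻] = 2s.
Ksp = [Mg²⁺]^3[PO₄³⁻]^2 = (3s)^3 · (2s)^2 = 108s^5
108s^5 = 1.7×10⁻²³  ⇒  s^5 = 1.6×10⁻²⁵
s = 1.1×10⁻⁵ M

1.1×10⁻⁵ M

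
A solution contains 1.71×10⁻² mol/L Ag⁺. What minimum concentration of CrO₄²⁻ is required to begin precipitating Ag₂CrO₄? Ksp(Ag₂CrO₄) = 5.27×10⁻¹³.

1.80×10⁻⁹ M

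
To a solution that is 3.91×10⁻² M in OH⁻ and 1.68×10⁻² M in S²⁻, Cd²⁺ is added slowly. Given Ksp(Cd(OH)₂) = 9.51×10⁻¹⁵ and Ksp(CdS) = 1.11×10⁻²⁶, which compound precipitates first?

Precipitation of each salt begins when its ion product equals Ksp.
For Cd(OH)₂: [Cd²⁺] = (Ksp/[OH⁻]^2) = 6.22×10⁻¹² M
For CdS: [Cd²⁺] = (Ksp/[S²⁻]) = 6.61×10⁻²⁵ M
CdS requires the lower [Cd²⁺], so it precipitates first.

CdS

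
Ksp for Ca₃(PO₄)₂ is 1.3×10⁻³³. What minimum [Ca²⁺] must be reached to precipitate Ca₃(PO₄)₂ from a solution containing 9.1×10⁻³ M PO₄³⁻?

2.5×10⁻¹⁰ M

The threshold for precipitation is Q = Ksp.
Ca₃(PO₄)₂(s) ⇌ 3 Ca²⁺(aq) + 2 PO₄³⁻(aq)
Ksp = [Ca²⁺]^3[PO₄³⁻]^2 = [Ca²⁺]^3(9.1×10⁻³)^2
[Ca²⁺]^3 = 1.3×10⁻³³ / (9.1×10⁻³)^2 = 1.6×10⁻²⁹
[Ca²⁺] = 2.5×10⁻¹⁰ M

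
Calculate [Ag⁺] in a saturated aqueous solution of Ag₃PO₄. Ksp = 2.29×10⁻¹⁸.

5.12×10⁻⁵ M

Ag₃PO₄(s) ⇌ 3 Ag⁺(aq) + PO₄³⁻(aq)
For each mole of Ag₃PO₄ that dissolves per liter, [Ag⁺] = 3s and [PO₄³⁻] = s; let s denote this solubility.
Ksp = [Ag⁺]^3[PO₄³⁻] = (3s)^3 · s = 27s^4 = 2.29×10⁻¹⁸
s = 1.71×10⁻⁵ mol/L
[Ag⁺] = 3s = 5.12×10⁻⁵ mol/L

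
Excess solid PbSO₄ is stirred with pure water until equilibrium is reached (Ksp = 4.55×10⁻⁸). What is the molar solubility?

PbSO₄(s) ⇌ Pb²⁺(aq) + SO₄²⁻(aq)
If s mol/L of PbSO₄ dissolves, [Pb²⁺] = s and [SO₄²⁻] = s.
Ksp = [Pb²⁺][SO₄²⁻] = s · s = s^2
s^2 = 4.55×10⁻⁸
s = (4.55×10⁻⁸)^(1/2) = 2.13×10⁻⁴ mol L⁻¹

2.13×10⁻⁴ M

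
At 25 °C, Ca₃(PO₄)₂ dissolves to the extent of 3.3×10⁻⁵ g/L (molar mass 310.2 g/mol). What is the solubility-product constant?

Ksp = 1.5×10⁻³³

Convert to molarity: s = 3.3×10⁻⁵ / 310.2 = 1.064×10⁻⁷ mol/L
Ca₃(PO₄)₂(s) ⇌ 3 Ca²⁺(aq) + 2 PO₄³⁻(aq)
Let s be the molar solubility. Then [Ca²⁺] = 3s and [PO₄³⁻] = 2s.
Ksp = [Ca²⁺]^3[PO₄³⁻]^2 = (3s)^3 · (2s)^2 = 108s^5
Ksp = 108 × (1.064×10⁻⁷)^5 = 1.5×10⁻³³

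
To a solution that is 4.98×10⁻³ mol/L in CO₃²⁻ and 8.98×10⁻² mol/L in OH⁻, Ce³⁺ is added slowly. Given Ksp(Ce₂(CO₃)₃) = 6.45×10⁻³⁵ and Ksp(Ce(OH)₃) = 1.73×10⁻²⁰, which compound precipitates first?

A salt starts to precipitate once the ion product Q reaches its Ksp.
For Ce₂(CO₃)₃: [Ce³⁺] = (Ksp/[CO₃²⁻]^3)^(1/2) = 2.29×10⁻¹⁴ mol/L
For Ce(OH)₃: [Ce³⁺] = (Ksp/[OH⁻]^3) = 2.39×10⁻¹⁷ mol/L
Since Ce(OH)₃ needs less Ce³⁺ to reach saturation, it precipitates first.

Ce(OH)₃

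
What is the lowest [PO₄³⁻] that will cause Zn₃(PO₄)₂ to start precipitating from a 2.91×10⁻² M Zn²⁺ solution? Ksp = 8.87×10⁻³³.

1.90×10⁻¹⁴ M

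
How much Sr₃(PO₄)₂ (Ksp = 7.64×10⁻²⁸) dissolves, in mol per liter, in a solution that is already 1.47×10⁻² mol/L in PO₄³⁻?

5.08×10⁻⁹ M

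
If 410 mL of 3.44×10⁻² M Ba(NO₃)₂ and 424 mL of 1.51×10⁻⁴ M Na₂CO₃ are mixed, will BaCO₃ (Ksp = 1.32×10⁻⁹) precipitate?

Yes

After mixing, V = 410 mL + 424 mL = 834 mL.
[Ba²⁺] = (3.44×10⁻²)(410)/834 = 1.69×10⁻² M
[CO₃²⁻] = (1.51×10⁻⁴)(424)/834 = 7.68×10⁻⁵ M
Q = [Ba²⁺][CO₃²⁻] = 1.30×10⁻⁶
Because Q > Ksp (1.30×10⁻⁶ vs 1.32×10⁻⁹), a precipitate of BaCO₃ forms.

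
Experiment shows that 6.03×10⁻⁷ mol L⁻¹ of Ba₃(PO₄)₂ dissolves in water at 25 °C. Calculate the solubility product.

Ksp = 8.61×10⁻³⁰

Ba₃(PO₄)₂(s) ⇌ 3 Ba²⁺(aq) + 2 PO₄³⁻(aq)
Let s be the molar solubility. Then [Ba²⁺] = 3s and [PO₄³⁻] = 2s.
Ksp = [Ba²⁺]^3[PO₄³⁻]^2 = (3s)^3 · (2s)^2 = 108s^5
Ksp = 108 × (6.03×10⁻⁷)^5 = 8.61×10⁻³⁰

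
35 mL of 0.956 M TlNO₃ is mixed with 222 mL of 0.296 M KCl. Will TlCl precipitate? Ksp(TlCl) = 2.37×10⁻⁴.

The combined volume is 257 mL.
[Tl⁺] = (0.956)(35)/257 = 0.130 M
[Cl⁻] = (0.296)(222)/257 = 0.256 M
Q = [Tl⁺][Cl⁻] = 3.33×10⁻²
Q = 3.33×10⁻² > Ksp = 2.37×10⁻⁴, so the solution is supersaturated and TlCl precipitates.

Yes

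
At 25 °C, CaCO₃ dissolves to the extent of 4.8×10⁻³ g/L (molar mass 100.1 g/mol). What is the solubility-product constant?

Convert to molarity: s = 4.8×10⁻³ / 100.1 = 4.795×10⁻⁵ mol/L
CaCO₃(s) ⇌ Ca²⁺(aq) + CO₃²⁻(aq)
Let s be the molar solubility. Then [Ca²⁺] = s and [CO₃²⁻] = s.
Ksp = [Ca²⁺][CO₃²⁻] = s · s = s^2
Ksp = (4.795×10⁻⁵)^2 = 2.3×10⁻⁹

Ksp = 2.3×10⁻⁹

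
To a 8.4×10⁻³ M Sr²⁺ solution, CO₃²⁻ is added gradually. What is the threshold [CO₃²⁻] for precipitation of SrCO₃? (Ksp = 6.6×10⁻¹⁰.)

Each salt precipitates once Q = Ksp for that salt.
SrCO₃(s) ⇌ Sr²⁺(aq) + CO₃²⁻(aq)
Ksp = [Sr²⁺][CO₃²⁻] = [CO₃²⁻](8.4×10⁻³)
[CO₃²⁻] = 6.6×10⁻¹⁰ / (8.4×10⁻³) = 7.9×10⁻⁸
[CO₃²⁻] = 7.9×10⁻⁸ M

7.9×10⁻⁸ M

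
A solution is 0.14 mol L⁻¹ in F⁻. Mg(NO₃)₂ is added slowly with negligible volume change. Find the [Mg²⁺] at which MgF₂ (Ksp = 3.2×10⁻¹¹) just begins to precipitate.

1.6×10⁻⁹ M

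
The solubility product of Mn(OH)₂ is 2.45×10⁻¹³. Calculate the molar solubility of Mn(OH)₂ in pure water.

3.94×10⁻⁵ M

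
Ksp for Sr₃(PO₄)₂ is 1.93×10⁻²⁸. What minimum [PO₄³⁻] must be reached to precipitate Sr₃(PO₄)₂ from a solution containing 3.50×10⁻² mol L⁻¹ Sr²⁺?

Precipitation of each salt begins when its ion product equals Ksp.
Sr₃(PO₄)₂(s) ⇌ 3 Sr²⁺(aq) + 2 PO₄³⁻(aq)
Ksp = [Sr²⁺]^3[PO₄³⁻]^2 = [PO₄³⁻]^2(3.50×10⁻²)^3
[PO₄³⁻]^2 = 1.93×10⁻²⁸ / (3.50×10⁻²)^3 = 4.50×10⁻²⁴
[PO₄³⁻] = 2.12×10⁻¹² mol L⁻¹

2.12×10⁻¹² M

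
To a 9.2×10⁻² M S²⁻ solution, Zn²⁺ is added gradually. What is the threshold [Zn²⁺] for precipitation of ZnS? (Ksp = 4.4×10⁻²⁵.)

Precipitation of each salt begins when its ion product equals Ksp.
ZnS(s) ⇌ Zn²⁺(aq) + S²⁻(aq)
Ksp = [Zn²⁺][S²⁻] = [Zn²⁺](9.2×10⁻²)
[Zn²⁺] = 4.4×10⁻²⁵ / (9.2×10⁻²) = 4.8×10⁻²⁴
[Zn²⁺] = 4.8×10⁻²⁴ M

4.8×10⁻²⁴ M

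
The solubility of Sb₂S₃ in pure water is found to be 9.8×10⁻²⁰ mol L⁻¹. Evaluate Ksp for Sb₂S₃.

Sb₂S₃(s) ⇌ 2 Sb³⁺(aq) + 3 S²⁻(aq)
Let s be the molar solubility. Then [Sb³⁺] = 2s and [S²⁻] = 3s.
Ksp = [Sb³⁺]^2[S²⁻]^3 = (2s)^2 · (3s)^3 = 108s^5
Ksp = 108 × (9.8×10⁻²⁰)^5 = 9.8×10⁻⁹⁴

Ksp = 9.8×10⁻⁹⁴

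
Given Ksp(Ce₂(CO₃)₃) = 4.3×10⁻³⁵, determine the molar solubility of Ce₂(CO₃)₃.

Ce₂(CO₃)₃(s) ⇌ 2 Ce³⁺(aq) + 3 CO₃²⁻(aq)
If s mol/L of Ce₂(CO₃)₃ dissolves, [Ce³⁺] = 2s and [CO₃²⁻] = 3s.
Ksp = [Ce³⁺]^2[CO₃²⁻]^3 = (2s)^2 · (3s)^3 = 108s^5
108s^5 = 4.3×10⁻³⁵  ⇒  s^5 = 4.0×10⁻³⁷
Taking the 5th root, s = 5.2×10⁻⁸ mol/L.

5.2×10⁻⁸ M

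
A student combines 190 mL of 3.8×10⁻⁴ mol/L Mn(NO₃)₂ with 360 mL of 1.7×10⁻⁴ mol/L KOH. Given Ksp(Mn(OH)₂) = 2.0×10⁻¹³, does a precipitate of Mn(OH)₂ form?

Yes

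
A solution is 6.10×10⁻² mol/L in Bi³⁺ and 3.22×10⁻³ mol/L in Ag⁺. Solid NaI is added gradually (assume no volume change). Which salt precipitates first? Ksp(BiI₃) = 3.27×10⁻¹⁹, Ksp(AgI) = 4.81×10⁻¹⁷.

The threshold for precipitation is Q = Ksp.
For BiI₃: [I⁻] = (Ksp/[Bi³⁺])^(1/3) = 1.75×10⁻⁶ mol/L
For AgI: [I⁻] = (Ksp/[Ag⁺]) = 1.49×10⁻¹⁴ mol/L
Since AgI needs less I⁻ to reach saturation, it precipitates first.

AgI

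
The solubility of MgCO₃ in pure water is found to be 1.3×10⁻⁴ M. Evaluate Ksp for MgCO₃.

Ksp = 1.7×10⁻⁸

MgCO₃(s) ⇌ Mg²⁺(aq) + CO₃²⁻(aq)
With molar solubility s: [Mg²⁺] = s, [CO₃²⁻] = s.
Ksp = [Mg²⁺][CO₃²⁻] = s · s = s^2
Ksp = (1.3×10⁻⁴)^2 = 1.7×10⁻⁸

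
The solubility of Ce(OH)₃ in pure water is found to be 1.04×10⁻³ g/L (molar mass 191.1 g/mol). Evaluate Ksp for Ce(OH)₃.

Ksp = 2.37×10⁻²⁰

Molar solubility s = (1.04×10⁻³ g/L) / (191.1 g/mol) = 5.4422×10⁻⁶ mol/L
Ce(OH)₃(s) ⇌ Ce³⁺(aq) + 3 OH⁻(aq)
With molar solubility s: [Ce³⁺] = s, [OH⁻] = 3s.
Ksp = [Ce³⁺][OH⁻]^3 = s · (3s)^3 = 27s^4
Ksp = 27 × (5.4422×10⁻⁶)^4 = 2.37×10⁻²⁰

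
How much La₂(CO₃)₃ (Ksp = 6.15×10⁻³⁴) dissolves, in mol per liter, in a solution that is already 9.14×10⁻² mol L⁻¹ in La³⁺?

1.40×10⁻¹¹ M

La₂(CO₃)₃(s) ⇌ 2 La³⁺(aq) + 3 CO₃²⁻(aq)
La³⁺ is already present at 9.14×10⁻² mol L⁻¹. If s mol/L of La₂(CO₃)₃ dissolves, [CO₃²⁻] = 3s while [La³⁺] ≈ 9.14×10⁻² mol L⁻¹.
Ksp = [La³⁺]^2[CO₃²⁻]^3 = (9.14×10⁻²)^2(3s)^3
(3s)^3 = 6.15×10⁻³⁴ / (9.14×10⁻²)^2 = 7.36×10⁻³²
s = 1.40×10⁻¹¹ mol L⁻¹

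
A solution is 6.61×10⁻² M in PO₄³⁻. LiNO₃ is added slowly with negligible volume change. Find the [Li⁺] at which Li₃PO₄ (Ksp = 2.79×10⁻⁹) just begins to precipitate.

3.48×10⁻³ M

Precipitation of each salt begins when its ion product equals Ksp.
Li₃PO₄(s) ⇌ 3 Li⁺(aq) + PO₄³⁻(aq)
Ksp = [Li⁺]^3[PO₄³⁻] = [Li⁺]^3(6.61×10⁻²)
[Li⁺]^3 = 2.79×10⁻⁹ / (6.61×10⁻²) = 4.22×10⁻⁸
[Li⁺] = 3.48×10⁻³ M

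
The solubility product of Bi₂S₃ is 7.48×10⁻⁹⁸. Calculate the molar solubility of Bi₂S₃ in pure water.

1.47×10⁻²⁰ M

Bi₂S₃(s) ⇌ 2 Bi³⁺(aq) + 3 S²⁻(aq)
If s mol/L of Bi₂S₃ dissolves, [Bi³⁺] = 2s and [S²⁻] = 3s.
Ksp = [Bi³⁺]^2[S²⁻]^3 = (2s)^2 · (3s)^3 = 108s^5
108s^5 = 7.48×10⁻⁹⁸  ⇒  s^5 = 6.93×10⁻¹⁰⁰
s = (6.93×10⁻¹⁰⁰)^(1/5) = 1.47×10⁻²⁰ M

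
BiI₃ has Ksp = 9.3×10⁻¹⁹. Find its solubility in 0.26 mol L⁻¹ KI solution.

BiI₃(s) ⇌ Bi³⁺(aq) + 3 I⁻(aq)
Let s be the solubility of BiI₃ here. The common ion gives [I⁻] ≈ 0.26 mol L⁻¹, and [Bi³⁺] = s.
Ksp = [Bi³⁺][I⁻]^3 = s(0.26)^3
s = 9.3×10⁻¹⁹ / (0.26)^3 = 5.3×10⁻¹⁷
s = 5.3×10⁻¹⁷ mol L⁻¹

5.3×10⁻¹⁷ M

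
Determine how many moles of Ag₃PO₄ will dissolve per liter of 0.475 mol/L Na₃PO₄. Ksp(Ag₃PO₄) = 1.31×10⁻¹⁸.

Ag₃PO₄(s) ⇌ 3 Ag⁺(aq) + PO₄³⁻(aq)
Let s be the solubility of Ag₃PO₄ here. The common ion gives [PO₄³⁻] ≈ 0.475 mol/L, and [Ag⁺] = 3s.
Ksp = [Ag⁺]^3[PO₄³⁻] = (3s)^3(0.475)
(3s)^3 = 1.31×10⁻¹⁸ / (0.475) = 2.76×10⁻¹⁸
s = 4.67×10⁻⁷ mol/L

4.67×10⁻⁷ M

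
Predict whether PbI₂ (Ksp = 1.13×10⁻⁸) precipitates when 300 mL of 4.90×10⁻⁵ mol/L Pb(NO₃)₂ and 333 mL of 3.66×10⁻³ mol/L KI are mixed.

No

The combined volume is 633 mL.
[Pb²⁺] = (4.90×10⁻⁵)(300)/633 = 2.32×10⁻⁵ mol/L
[I⁻] = (3.66×10⁻³)(333)/633 = 1.93×10⁻³ mol/L
Q = [Pb²⁺][I⁻]^2 = 8.61×10⁻¹¹
Since Q (8.61×10⁻¹¹) is less than Ksp (1.13×10⁻⁸), no PbI₂ precipitates.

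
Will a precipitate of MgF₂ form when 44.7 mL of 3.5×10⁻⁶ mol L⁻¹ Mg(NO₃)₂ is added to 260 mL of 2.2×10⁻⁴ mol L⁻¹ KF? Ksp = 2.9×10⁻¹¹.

No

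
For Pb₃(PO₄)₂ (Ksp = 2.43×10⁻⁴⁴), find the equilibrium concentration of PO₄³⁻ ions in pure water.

Pb₃(PO₄)₂(s) ⇌ 3 Pb²⁺(aq) + 2 PO₄³⁻(aq)
If s mol/L of Pb₃(PO₄)₂ dissolves, [Pb²⁺] = 3s and [PO₄³⁻] = 2s.
Ksp = [Pb²⁺]^3[PO₄³⁻]^2 = (3s)^3 · (2s)^2 = 108s^5 = 2.43×10⁻⁴⁴
s = 7.42×10⁻¹⁰ M
[PO₄³⁻] = 2s = 1.48×10⁻⁹ M

1.48×10⁻⁹ M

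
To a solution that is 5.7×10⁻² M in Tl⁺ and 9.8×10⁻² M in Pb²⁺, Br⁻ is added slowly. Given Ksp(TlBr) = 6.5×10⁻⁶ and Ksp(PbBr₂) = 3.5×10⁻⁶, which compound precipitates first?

TlBr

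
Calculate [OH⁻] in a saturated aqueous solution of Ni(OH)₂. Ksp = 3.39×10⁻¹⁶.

Ni(OH)₂(s) ⇌ Ni²⁺(aq) + 2 OH⁻(aq)
Call the molar solubility s, so that [Ni²⁺] = s and [OH⁻] = 2s.
Ksp = [Ni²⁺][OH⁻]^2 = s · (2s)^2 = 4s^3 = 3.39×10⁻¹⁶
s = 4.39×10⁻⁶ M
[OH⁻] = 2s = 8.79×10⁻⁶ M

8.79×10⁻⁶ M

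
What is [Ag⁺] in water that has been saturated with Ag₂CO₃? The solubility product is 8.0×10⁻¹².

Ag₂CO₃(s) ⇌ 2 Ag⁺(aq) + CO₃²⁻(aq)
For each mole of Ag₂CO₃ that dissolves per liter, [Ag⁺] = 2s and [CO₃²⁻] = s; let s denote this solubility.
Ksp = [Ag⁺]^2[CO₃²⁻] = (2s)^2 · s = 4s^3 = 8.0×10⁻¹²
s = 1.3×10⁻⁴ M
[Ag⁺] = 2s = 2.5×10⁻⁴ M

2.5×10⁻⁴ M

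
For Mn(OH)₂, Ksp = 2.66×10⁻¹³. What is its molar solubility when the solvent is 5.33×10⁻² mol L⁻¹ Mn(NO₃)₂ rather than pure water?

1.12×10⁻⁶ M

Mn(OH)₂(s) ⇌ Mn²⁺(aq) + 2 OH⁻(aq)
Mn²⁺ is already present at 5.33×10⁻² mol L⁻¹. If s mol/L of Mn(OH)₂ dissolves, [OH⁻] = 2s while [Mn²⁺] ≈ 5.33×10⁻² mol L⁻¹.
Ksp = [Mn²⁺][OH⁻]^2 = (5.33×10⁻²)(2s)^2
(2s)^2 = 2.66×10⁻¹³ / (5.33×10⁻²) = 4.99×10⁻¹²
s = 1.12×10⁻⁶ mol L⁻¹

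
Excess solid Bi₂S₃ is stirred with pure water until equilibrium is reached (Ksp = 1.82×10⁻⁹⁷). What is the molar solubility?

1.76×10⁻²⁰ M

Bi₂S₃(s) ⇌ 2 Bi³⁺(aq) + 3 S²⁻(aq)
Let s be the molar solubility. Then [Bi³⁺] = 2s and [S²⁻] = 3s.
Ksp = [Bi³⁺]^2[S²⁻]^3 = (2s)^2 · (3s)^3 = 108s^5
108s^5 = 1.82×10⁻⁹⁷  ⇒  s^5 = 1.69×10⁻⁹⁹
s = (1.69×10⁻⁹⁹)^(1/5) = 1.76×10⁻²⁰ M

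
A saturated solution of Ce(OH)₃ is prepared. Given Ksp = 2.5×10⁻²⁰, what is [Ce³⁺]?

5.5×10⁻⁶ M

Ce(OH)₃(s) ⇌ Ce³⁺(aq) + 3 OH⁻(aq)
If s mol/L of Ce(OH)₃ dissolves, [Ce³⁺] = s and [OH⁻] = 3s.
Ksp = [Ce³⁺][OH⁻]^3 = s · (3s)^3 = 27s^4 = 2.5×10⁻²⁰
s = 5.5×10⁻⁶ mol L⁻¹
[Ce³⁺] = s = 5.5×10⁻⁶ mol L⁻¹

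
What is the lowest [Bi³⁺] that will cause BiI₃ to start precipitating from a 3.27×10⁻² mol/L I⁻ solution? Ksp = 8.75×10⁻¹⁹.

Each salt precipitates once Q = Ksp for that salt.
BiI₃(s) ⇌ Bi³⁺(aq) + 3 I⁻(aq)
Ksp = [Bi³⁺][I⁻]^3 = [Bi³⁺](3.27×10⁻²)^3
[Bi³⁺] = 8.75×10⁻¹⁹ / (3.27×10⁻²)^3 = 2.50×10⁻¹⁴
[Bi³⁺] = 2.50×10⁻¹⁴ mol/L

2.50×10⁻¹⁴ M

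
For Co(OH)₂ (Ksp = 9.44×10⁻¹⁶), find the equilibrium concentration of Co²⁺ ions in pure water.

6.18×10⁻⁶ M

Co(OH)₂(s) ⇌ Co²⁺(aq) + 2 OH⁻(aq)
With molar solubility s: [Co²⁺] = s, [OH⁻] = 2s.
Ksp = [Co²⁺][OH⁻]^2 = s · (2s)^2 = 4s^3 = 9.44×10⁻¹⁶
s = 6.18×10⁻⁶ M
[Co²⁺] = s = 6.18×10⁻⁶ M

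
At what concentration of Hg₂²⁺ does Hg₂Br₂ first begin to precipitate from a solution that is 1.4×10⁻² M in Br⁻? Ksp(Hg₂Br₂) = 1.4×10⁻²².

A salt starts to precipitate once the ion product Q reaches its Ksp.
Hg₂Br₂(s) ⇌ Hg₂²⁺(aq) + 2 Br⁻(aq)
Ksp = [Hg₂²⁺][Br⁻]^2 = [Hg₂²⁺](1.4×10⁻²)^2
[Hg₂²⁺] = 1.4×10⁻²² / (1.4×10⁻²)^2 = 7.1×10⁻¹⁹
[Hg₂²⁺] = 7.1×10⁻¹⁹ M

7.1×10⁻¹⁹ M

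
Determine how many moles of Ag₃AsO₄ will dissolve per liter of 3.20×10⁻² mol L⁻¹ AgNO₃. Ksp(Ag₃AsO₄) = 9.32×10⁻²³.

2.84×10⁻¹⁸ M

Ag₃AsO₄(s) ⇌ 3 Ag⁺(aq) + AsO₄³⁻(aq)
The solution already contains Ag⁺ at 3.20×10⁻² mol L⁻¹. Let s be the molar solubility of Ag₃AsO₄.
[Ag⁺] ≈ 3.20×10⁻² mol L⁻¹ (common ion dominates); [AsO₄³⁻] = s.
Ksp = [Ag⁺]^3[AsO₄³⁻] = (3.20×10⁻²)^3s
s = 9.32×10⁻²³ / (3.20×10⁻²)^3 = 2.84×10⁻¹⁸
s = 2.84×10⁻¹⁸ mol L⁻¹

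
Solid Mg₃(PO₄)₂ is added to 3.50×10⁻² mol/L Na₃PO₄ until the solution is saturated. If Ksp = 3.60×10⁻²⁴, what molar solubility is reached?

Mg₃(PO₄)₂(s) ⇌ 3 Mg²⁺(aq) + 2 PO₄³⁻(aq)
Let s be the solubility of Mg₃(PO₄)₂ here. The common ion gives [PO₄³⁻] ≈ 3.50×10⁻² mol/L, and [Mg²⁺] = 3s.
Ksp = [Mg²⁺]^3[PO₄³⁻]^2 = (3s)^3(3.50×10⁻²)^2
(3s)^3 = 3.60×10⁻²⁴ / (3.50×10⁻²)^2 = 2.94×10⁻²¹
s = 4.77×10⁻⁸ mol/L

4.77×10⁻⁸ M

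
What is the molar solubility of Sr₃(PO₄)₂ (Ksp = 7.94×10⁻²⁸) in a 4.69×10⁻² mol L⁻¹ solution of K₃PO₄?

2.37×10⁻⁹ M

Sr₃(PO₄)₂(s) ⇌ 3 Sr²⁺(aq) + 2 PO₄³⁻(aq)
With PO₄³⁻ already at 4.69×10⁻² mol L⁻¹ and s small, take [PO₄³⁻] ≈ 4.69×10⁻² mol L⁻¹ and [Sr²⁺] = 3s.
Ksp = [Sr²⁺]^3[PO₄³⁻]^2 = (3s)^3(4.69×10⁻²)^2
(3s)^3 = 7.94×10⁻²⁸ / (4.69×10⁻²)^2 = 3.61×10⁻²⁵
s = 2.37×10⁻⁹ mol L⁻¹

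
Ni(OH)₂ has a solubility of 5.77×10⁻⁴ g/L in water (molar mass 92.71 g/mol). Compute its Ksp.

Ksp = 9.64×10⁻¹⁶

Convert to molarity: s = 5.77×10⁻⁴ / 92.71 = 6.2237×10⁻⁶ mol/L
Ni(OH)₂(s) ⇌ Ni²⁺(aq) + 2 OH⁻(aq)
Let s be the molar solubility. Then [Ni²⁺] = s and [OH⁻] = 2s.
Ksp = [Ni²⁺][OH⁻]^2 = s · (2s)^2 = 4s^3
Ksp = 4 × (6.2237×10⁻⁶)^3 = 9.64×10⁻¹⁶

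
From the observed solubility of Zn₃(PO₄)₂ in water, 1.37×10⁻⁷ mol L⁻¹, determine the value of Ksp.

Ksp = 5.21×10⁻³³

Zn₃(PO₄)₂(s) ⇌ 3 Zn²⁺(aq) + 2 PO₄³⁻(aq)
Let s be the molar solubility. Then [Zn²⁺] = 3s and [PO₄³⁻] = 2s.
Ksp = [Zn²⁺]^3[PO₄³⁻]^2 = (3s)^3 · (2s)^2 = 108s^5
Ksp = 108 × (1.37×10⁻⁷)^5 = 5.21×10⁻³³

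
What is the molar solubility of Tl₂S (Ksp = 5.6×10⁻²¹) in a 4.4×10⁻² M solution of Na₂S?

1.8×10⁻¹⁰ M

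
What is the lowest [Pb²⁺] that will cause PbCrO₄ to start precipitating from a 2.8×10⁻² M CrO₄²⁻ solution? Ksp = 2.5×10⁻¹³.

8.9×10⁻¹² M

The threshold for precipitation is Q = Ksp.
PbCrO₄(s) ⇌ Pb²⁺(aq) + CrO₄²⁻(aq)
Ksp = [Pb²⁺][CrO₄²⁻] = [Pb²⁺](2.8×10⁻²)
[Pb²⁺] = 2.5×10⁻¹³ / (2.8×10⁻²) = 8.9×10⁻¹²
[Pb²⁺] = 8.9×10⁻¹² M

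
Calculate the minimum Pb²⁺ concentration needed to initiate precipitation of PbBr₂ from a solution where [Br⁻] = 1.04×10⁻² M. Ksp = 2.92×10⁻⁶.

Precipitation of each salt begins when its ion product equals Ksp.
PbBr₂(s) ⇌ Pb²⁺(aq) + 2 Br⁻(aq)
Ksp = [Pb²⁺][Br⁻]^2 = [Pb²⁺](1.04×10⁻²)^2
[Pb²⁺] = 2.92×10⁻⁶ / (1.04×10⁻²)^2 = 2.70×10⁻²
[Pb²⁺] = 2.70×10⁻² M

2.70×10⁻² M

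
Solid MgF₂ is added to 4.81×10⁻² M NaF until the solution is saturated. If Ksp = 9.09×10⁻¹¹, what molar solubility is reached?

MgF₂(s) ⇌ Mg²⁺(aq) + 2 F⁻(aq)
Let s be the solubility of MgF₂ here. The common ion gives [F⁻] ≈ 4.81×10⁻² M, and [Mg²⁺] = s.
Ksp = [Mg²⁺][F⁻]^2 = s(4.81×10⁻²)^2
s = 9.09×10⁻¹¹ / (4.81×10⁻²)^2 = 3.93×10⁻⁸
s = 3.93×10⁻⁸ M

3.93×10⁻⁸ M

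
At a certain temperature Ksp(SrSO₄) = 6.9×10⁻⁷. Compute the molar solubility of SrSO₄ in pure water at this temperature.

8.3×10⁻⁴ M

SrSO₄(s) ⇌ Sr²⁺(aq) + SO₄²⁻(aq)
If s mol/L of SrSO₄ dissolves, [Sr²⁺] = s and [SO₄²⁻] = s.
Ksp = [Sr²⁺][SO₄²⁻] = s · s = s^2
s^2 = 6.9×10⁻⁷
Taking the 2nd root, s = 8.3×10⁻⁴ mol L⁻¹.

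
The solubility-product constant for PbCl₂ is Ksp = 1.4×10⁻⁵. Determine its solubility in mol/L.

1.5×10⁻² M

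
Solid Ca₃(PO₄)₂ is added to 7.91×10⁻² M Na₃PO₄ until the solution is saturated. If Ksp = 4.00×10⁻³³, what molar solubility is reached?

Ca₃(PO₄)₂(s) ⇌ 3 Ca²⁺(aq) + 2 PO₄³⁻(aq)
With PO₄³⁻ already at 7.91×10⁻² M and s small, take [PO₄³⁻] ≈ 7.91×10⁻² M and [Ca²⁺] = 3s.
Ksp = [Ca²⁺]^3[PO₄³⁻]^2 = (3s)^3(7.91×10⁻²)^2
(3s)^3 = 4.00×10⁻³³ / (7.91×10⁻²)^2 = 6.39×10⁻³¹
s = 2.87×10⁻¹¹ M

2.87×10⁻¹¹ M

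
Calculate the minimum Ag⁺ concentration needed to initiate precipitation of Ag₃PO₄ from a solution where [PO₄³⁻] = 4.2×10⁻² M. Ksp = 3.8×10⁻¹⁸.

4.5×10⁻⁶ M

A salt starts to precipitate once the ion product Q reaches its Ksp.
Ag₃PO₄(s) ⇌ 3 Ag⁺(aq) + PO₄³⁻(aq)
Ksp = [Ag⁺]^3[PO₄³⁻] = [Ag⁺]^3(4.2×10⁻²)
[Ag⁺]^3 = 3.8×10⁻¹⁸ / (4.2×10⁻²) = 9.0×10⁻¹⁷
[Ag⁺] = 4.5×10⁻⁶ M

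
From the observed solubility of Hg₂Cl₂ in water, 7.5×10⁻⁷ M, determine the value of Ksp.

Ksp = 1.7×10⁻¹⁸

Hg₂Cl₂(s) ⇌ Hg₂²⁺(aq) + 2 Cl⁻(aq)
If s mol/L of Hg₂Cl₂ dissolves, [Hg₂²⁺] = s and [Cl⁻] = 2s.
Ksp = [Hg₂²⁺][Cl⁻]^2 = s · (2s)^2 = 4s^3
Ksp = 4 × (7.5×10⁻⁷)^3 = 1.7×10⁻¹⁸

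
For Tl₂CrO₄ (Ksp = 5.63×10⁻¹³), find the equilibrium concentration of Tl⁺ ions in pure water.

1.04×10⁻⁴ M

Tl₂CrO₄(s) ⇌ 2 Tl⁺(aq) + CrO₄²⁻(aq)
Let s be the molar solubility. Then [Tl⁺] = 2s and [CrO₄²⁻] = s.
Ksp = [Tl⁺]^2[CrO₄²⁻] = (2s)^2 · s = 4s^3 = 5.63×10⁻¹³
s = 5.20×10⁻⁵ mol L⁻¹
[Tl⁺] = 2s = 1.04×10⁻⁴ mol L⁻¹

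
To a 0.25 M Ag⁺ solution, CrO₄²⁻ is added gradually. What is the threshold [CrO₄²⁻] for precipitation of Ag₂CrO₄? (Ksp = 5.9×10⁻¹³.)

9.4×10⁻¹² M

Each salt precipitates once Q = Ksp for that salt.
Ag₂CrO₄(s) ⇌ 2 Ag⁺(aq) + CrO₄²⁻(aq)
Ksp = [Ag⁺]^2[CrO₄²⁻] = [CrO₄²⁻](0.25)^2
[CrO₄²⁻] = 5.9×10⁻¹³ / (0.25)^2 = 9.4×10⁻¹²
[CrO₄²⁻] = 9.4×10⁻¹² M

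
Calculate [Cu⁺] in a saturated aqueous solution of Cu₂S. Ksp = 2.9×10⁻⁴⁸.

Cu₂S(s) ⇌ 2 Cu⁺(aq) + S²⁻(aq)
With molar solubility s: [Cu⁺] = 2s, [S²⁻] = s.
Ksp = [Cu⁺]^2[S²⁻] = (2s)^2 · s = 4s^3 = 2.9×10⁻⁴⁸
s = 9.0×10⁻¹⁷ M
[Cu⁺] = 2s = 1.8×10⁻¹⁶ M

1.8×10⁻¹⁶ M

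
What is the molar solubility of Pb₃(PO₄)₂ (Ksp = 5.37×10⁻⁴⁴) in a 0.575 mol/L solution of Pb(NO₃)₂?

2.66×10⁻²² M

Pb₃(PO₄)₂(s) ⇌ 3 Pb²⁺(aq) + 2 PO₄³⁻(aq)
Pb²⁺ is already present at 0.575 mol/L. If s mol/L of Pb₃(PO₄)₂ dissolves, [PO₄³⁻] = 2s while [Pb²⁺] ≈ 0.575 mol/L.
Ksp = [Pb²⁺]^3[PO₄³⁻]^2 = (0.575)^3(2s)^2
(2s)^2 = 5.37×10⁻⁴⁴ / (0.575)^3 = 2.82×10⁻⁴³
s = 2.66×10⁻²² mol/L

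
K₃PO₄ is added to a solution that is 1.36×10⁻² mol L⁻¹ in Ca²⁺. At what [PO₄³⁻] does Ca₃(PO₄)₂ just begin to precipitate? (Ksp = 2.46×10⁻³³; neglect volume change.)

The threshold for precipitation is Q = Ksp.
Ca₃(PO₄)₂(s) ⇌ 3 Ca²⁺(aq) + 2 PO₄³⁻(aq)
Ksp = [Ca²⁺]^3[PO₄³⁻]^2 = [PO₄³⁻]^2(1.36×10⁻²)^3
[PO₄³⁻]^2 = 2.46×10⁻³³ / (1.36×10⁻²)^3 = 9.78×10⁻²⁸
[PO₄³⁻] = 3.13×10⁻¹⁴ mol L⁻¹

3.13×10⁻¹⁴ M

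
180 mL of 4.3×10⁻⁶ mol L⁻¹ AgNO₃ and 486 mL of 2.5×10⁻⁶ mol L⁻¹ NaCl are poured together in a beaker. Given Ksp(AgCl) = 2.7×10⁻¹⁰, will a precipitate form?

No

After mixing, V = 180 mL + 486 mL = 666 mL.
[Ag⁺] = (4.3×10⁻⁶)(180)/666 = 1.2×10⁻⁶ mol L⁻¹
[Cl⁻] = (2.5×10⁻⁶)(486)/666 = 1.8×10⁻⁶ mol L⁻¹
Q = [Ag⁺][Cl⁻] = 2.1×10⁻¹²
Q = 2.1×10⁻¹² < Ksp = 2.7×10⁻¹⁰, so the solution is unsaturated and no precipitate forms.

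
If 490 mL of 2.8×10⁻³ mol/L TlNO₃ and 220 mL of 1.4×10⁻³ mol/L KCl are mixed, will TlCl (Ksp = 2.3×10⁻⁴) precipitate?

No

The combined volume is 710 mL.
[Tl⁺] = (2.8×10⁻³)(490)/710 = 1.9×10⁻³ mol/L
[Cl⁻] = (1.4×10⁻³)(220)/710 = 4.3×10⁻⁴ mol/L
Q = [Tl⁺][Cl⁻] = 8.4×10⁻⁷
Since Q (8.4×10⁻⁷) is less than Ksp (2.3×10⁻⁴), no TlCl precipitates.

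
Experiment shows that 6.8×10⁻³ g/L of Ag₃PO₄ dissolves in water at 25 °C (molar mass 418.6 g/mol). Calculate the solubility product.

Molar solubility s = (6.8×10⁻³ g/L) / (418.6 g/mol) = 1.624×10⁻⁵ mol/L
Ag₃PO₄(s) ⇌ 3 Ag⁺(aq) + PO₄³⁻(aq)
Call the molar solubility s, so that [Ag⁺] = 3s and [PO₄³⁻] = s.
Ksp = [Ag⁺]^3[PO₄³⁻] = (3s)^3 · s = 27s^4
Ksp = 27 × (1.624×10⁻⁵)^4 = 1.9×10⁻¹⁸

Ksp = 1.9×10⁻¹⁸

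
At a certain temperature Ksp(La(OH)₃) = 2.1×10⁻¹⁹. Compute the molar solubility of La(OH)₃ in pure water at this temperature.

9.4×10⁻⁶ M

La(OH)₃(s) ⇌ La³⁺(aq) + 3 OH⁻(aq)
Call the molar solubility s, so that [La³⁺] = s and [OH⁻] = 3s.
Ksp = [La³⁺][OH⁻]^3 = s · (3s)^3 = 27s^4
27s^4 = 2.1×10⁻¹⁹  ⇒  s^4 = 7.8×10⁻²¹
s = 9.4×10⁻⁶ mol/L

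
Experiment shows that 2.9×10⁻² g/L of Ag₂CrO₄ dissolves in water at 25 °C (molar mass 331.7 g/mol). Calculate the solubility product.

Ksp = 2.7×10⁻¹²

Convert to molarity: s = 2.9×10⁻² / 331.7 = 8.743×10⁻⁵ mol/L
Ag₂CrO₄(s) ⇌ 2 Ag⁺(aq) + CrO₄²⁻(aq)
For each mole of Ag₂CrO₄ that dissolves per liter, [Ag⁺] = 2s and [CrO₄²⁻] = s; let s denote this solubility.
Ksp = [Ag⁺]^2[CrO₄²⁻] = (2s)^2 · s = 4s^3
Ksp = 4 × (8.743×10⁻⁵)^3 = 2.7×10⁻¹²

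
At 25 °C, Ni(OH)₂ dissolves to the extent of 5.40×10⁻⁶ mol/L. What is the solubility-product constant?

Ksp = 6.30×10⁻¹⁶

Ni(OH)₂(s) ⇌ Ni²⁺(aq) + 2 OH⁻(aq)
With molar solubility s: [Ni²⁺] = s, [OH⁻] = 2s.
Ksp = [Ni²⁺][OH⁻]^2 = s · (2s)^2 = 4s^3
Ksp = 4 × (5.40×10⁻⁶)^3 = 6.30×10⁻¹⁶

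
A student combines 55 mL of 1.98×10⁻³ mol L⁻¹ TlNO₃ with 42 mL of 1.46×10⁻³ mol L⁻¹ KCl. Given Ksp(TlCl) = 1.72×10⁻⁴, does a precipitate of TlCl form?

No

After mixing, V = 55 mL + 42 mL = 97 mL.
[Tl⁺] = (1.98×10⁻³)(55)/97 = 1.12×10⁻³ mol L⁻¹
[Cl⁻] = (1.46×10⁻³)(42)/97 = 6.32×10⁻⁴ mol L⁻¹
Q = [Tl⁺][Cl⁻] = 7.10×10⁻⁷
Since Q (7.10×10⁻⁷) is less than Ksp (1.72×10⁻⁴), no TlCl precipitates.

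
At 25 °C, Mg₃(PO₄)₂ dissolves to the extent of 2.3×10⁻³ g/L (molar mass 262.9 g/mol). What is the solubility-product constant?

Ksp = 5.5×10⁻²⁴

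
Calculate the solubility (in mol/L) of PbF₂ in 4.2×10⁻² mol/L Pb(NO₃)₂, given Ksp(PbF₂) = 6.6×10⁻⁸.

6.3×10⁻⁴ M

PbF₂(s) ⇌ Pb²⁺(aq) + 2 F⁻(aq)
The solution already contains Pb²⁺ at 4.2×10⁻² mol/L. Let s be the molar solubility of PbF₂.
[Pb²⁺] ≈ 4.2×10⁻² mol/L (common ion dominates); [F⁻] = 2s.
Ksp = [Pb²⁺][F⁻]^2 = (4.2×10⁻²)(2s)^2
(2s)^2 = 6.6×10⁻⁸ / (4.2×10⁻²) = 1.6×10⁻⁶
s = 6.3×10⁻⁴ mol/L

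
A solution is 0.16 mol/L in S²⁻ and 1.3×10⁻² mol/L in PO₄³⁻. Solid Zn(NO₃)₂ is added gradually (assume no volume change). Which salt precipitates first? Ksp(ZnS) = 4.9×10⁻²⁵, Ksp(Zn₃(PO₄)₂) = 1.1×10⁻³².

ZnS

Precipitation of each salt begins when its ion product equals Ksp.
For ZnS: [Zn²⁺] = (Ksp/[S²⁻]) = 3.1×10⁻²⁴ mol/L
For Zn₃(PO₄)₂: [Zn²⁺] = (Ksp/[PO₄³⁻]^2)^(1/3) = 4.0×10⁻¹⁰ mol/L
ZnS requires the lower [Zn²⁺], so it precipitates first.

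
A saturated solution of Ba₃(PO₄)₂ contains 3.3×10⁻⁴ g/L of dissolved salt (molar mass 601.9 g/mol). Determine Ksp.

Convert to molarity: s = 3.3×10⁻⁴ / 601.9 = 5.483×10⁻⁷ mol/L
Ba₃(PO₄)₂(s) ⇌ 3 Ba²⁺(aq) + 2 PO₄³⁻(aq)
Let s be the molar solubility. Then [Ba²⁺] = 3s and [PO₄³⁻] = 2s.
Ksp = [Ba²⁺]^3[PO₄³⁻]^2 = (3s)^3 · (2s)^2 = 108s^5
Ksp = 108 × (5.483×10⁻⁷)^5 = 5.4×10⁻³⁰

Ksp = 5.4×10⁻³⁰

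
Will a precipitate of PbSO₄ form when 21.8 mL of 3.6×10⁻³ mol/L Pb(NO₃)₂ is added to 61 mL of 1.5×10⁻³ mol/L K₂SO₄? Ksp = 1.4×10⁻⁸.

Yes

The combined volume is 82.8 mL.
[Pb²⁺] = (3.6×10⁻³)(21.8)/82.8 = 9.5×10⁻⁴ mol/L
[SO₄²⁻] = (1.5×10⁻³)(61)/82.8 = 1.1×10⁻³ mol/L
Q = [Pb²⁺][SO₄²⁻] = 1.0×10⁻⁶
Q = 1.0×10⁻⁶ > Ksp = 1.4×10⁻⁸, so the solution is supersaturated and PbSO₄ precipitates.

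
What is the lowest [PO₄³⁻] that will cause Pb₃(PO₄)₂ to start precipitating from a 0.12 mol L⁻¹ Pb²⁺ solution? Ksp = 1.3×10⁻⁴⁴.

Precipitation begins when Q = Ksp.
Pb₃(PO₄)₂(s) ⇌ 3 Pb²⁺(aq) + 2 PO₄³⁻(aq)
Ksp = [Pb²⁺]^3[PO₄³⁻]^2 = [PO₄³⁻]^2(0.12)^3
[PO₄³⁻]^2 = 1.3×10⁻⁴⁴ / (0.12)^3 = 7.5×10⁻⁴²
[PO₄³⁻] = 2.7×10⁻²¹ mol L⁻¹

2.7×10⁻²¹ M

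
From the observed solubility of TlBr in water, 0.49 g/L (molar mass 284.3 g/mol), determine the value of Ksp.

Ksp = 3.0×10⁻⁶

Molar solubility s = (0.49 g/L) / (284.3 g/mol) = 1.724×10⁻³ mol/L
TlBr(s) ⇌ Tl⁺(aq) + Br⁻(aq)
Call the molar solubility s, so that [Tl⁺] = s and [Br⁻] = s.
Ksp = [Tl⁺][Br⁻] = s · s = s^2
Ksp = (1.724×10⁻³)^2 = 3.0×10⁻⁶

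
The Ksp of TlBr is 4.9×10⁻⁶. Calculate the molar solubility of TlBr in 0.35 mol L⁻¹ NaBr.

TlBr(s) ⇌ Tl⁺(aq) + Br⁻(aq)
Let s be the solubility of TlBr here. The common ion gives [Br⁻] ≈ 0.35 mol L⁻¹, and [Tl⁺] = s.
Ksp = [Tl⁺][Br⁻] = s(0.35)
s = 4.9×10⁻⁶ / (0.35) = 1.4×10⁻⁵
s = 1.4×10⁻⁵ mol L⁻¹

1.4×10⁻⁵ M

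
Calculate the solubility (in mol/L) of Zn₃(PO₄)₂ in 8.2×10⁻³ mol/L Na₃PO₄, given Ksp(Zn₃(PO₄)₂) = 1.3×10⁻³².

1.9×10⁻¹⁰ M

Zn₃(PO₄)₂(s) ⇌ 3 Zn²⁺(aq) + 2 PO₄³⁻(aq)
With PO₄³⁻ already at 8.2×10⁻³ mol/L and s small, take [PO₄³⁻] ≈ 8.2×10⁻³ mol/L and [Zn²⁺] = 3s.
Ksp = [Zn²⁺]^3[PO₄³⁻]^2 = (3s)^3(8.2×10⁻³)^2
(3s)^3 = 1.3×10⁻³² / (8.2×10⁻³)^2 = 1.9×10⁻²⁸
s = 1.9×10⁻¹⁰ mol/L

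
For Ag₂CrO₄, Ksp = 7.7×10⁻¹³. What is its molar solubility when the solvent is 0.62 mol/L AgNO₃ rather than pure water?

2.0×10⁻¹² M

Ag₂CrO₄(s) ⇌ 2 Ag⁺(aq) + CrO₄²⁻(aq)
With Ag⁺ already at 0.62 mol/L and s small, take [Ag⁺] ≈ 0.62 mol/L and [CrO₄²⁻] = s.
Ksp = [Ag⁺]^2[CrO₄²⁻] = (0.62)^2s
s = 7.7×10⁻¹³ / (0.62)^2 = 2.0×10⁻¹²
s = 2.0×10⁻¹² mol/L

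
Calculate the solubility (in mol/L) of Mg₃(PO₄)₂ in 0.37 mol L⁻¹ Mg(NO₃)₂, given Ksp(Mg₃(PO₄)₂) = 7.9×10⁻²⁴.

6.2×10⁻¹² M

Mg₃(PO₄)₂(s) ⇌ 3 Mg²⁺(aq) + 2 PO₄³⁻(aq)
The solution already contains Mg²⁺ at 0.37 mol L⁻¹. Let s be the molar solubility of Mg₃(PO₄)₂.
[Mg²⁺] ≈ 0.37 mol L⁻¹ (common ion dominates); [PO₄³⁻] = 2s.
Ksp = [Mg²⁺]^3[PO₄³⁻]^2 = (0.37)^3(2s)^2
(2s)^2 = 7.9×10⁻²⁴ / (0.37)^3 = 1.6×10⁻²²
s = 6.2×10⁻¹² mol L⁻¹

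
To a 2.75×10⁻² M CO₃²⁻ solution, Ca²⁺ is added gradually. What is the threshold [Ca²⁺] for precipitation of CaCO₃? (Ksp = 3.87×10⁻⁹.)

1.41×10⁻⁷ M

The threshold for precipitation is Q = Ksp.
CaCO₃(s) ⇌ Ca²⁺(aq) + CO₃²⁻(aq)
Ksp = [Ca²⁺][CO₃²⁻] = [Ca²⁺](2.75×10⁻²)
[Ca²⁺] = 3.87×10⁻⁹ / (2.75×10⁻²) = 1.41×10⁻⁷
[Ca²⁺] = 1.41×10⁻⁷ M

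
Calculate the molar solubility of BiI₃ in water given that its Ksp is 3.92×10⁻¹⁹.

1.10×10⁻⁵ M

BiI₃(s) ⇌ Bi³⁺(aq) + 3 I⁻(aq)
Let s be the molar solubility. Then [Bi³⁺] = s and [I⁻] = 3s.
Ksp = [Bi³⁺][I⁻]^3 = s · (3s)^3 = 27s^4
27s^4 = 3.92×10⁻¹⁹  ⇒  s^4 = 1.45×10⁻²⁰
s = (1.45×10⁻²⁰)^(1/4) = 1.10×10⁻⁵ mol/L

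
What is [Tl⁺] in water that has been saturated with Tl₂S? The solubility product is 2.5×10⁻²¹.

Tl₂S(s) ⇌ 2 Tl⁺(aq) + S²⁻(aq)
Let s be the molar solubility. Then [Tl⁺] = 2s and [S²⁻] = s.
Ksp = [Tl⁺]^2[S²⁻] = (2s)^2 · s = 4s^3 = 2.5×10⁻²¹
s = 8.5×10⁻⁸ M
[Tl⁺] = 2s = 1.7×10⁻⁷ M

1.7×10⁻⁷ M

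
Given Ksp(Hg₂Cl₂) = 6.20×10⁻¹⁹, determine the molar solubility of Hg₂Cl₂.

Hg₂Cl₂(s) ⇌ Hg₂²⁺(aq) + 2 Cl⁻(aq)
Let s be the molar solubility. Then [Hg₂²⁺] = s and [Cl⁻] = 2s.
Ksp = [Hg₂²⁺][Cl⁻]^2 = s · (2s)^2 = 4s^3
4s^3 = 6.20×10⁻¹⁹  ⇒  s^3 = 1.55×10⁻¹⁹
Taking the 3rd root, s = 5.37×10⁻⁷ M.

5.37×10⁻⁷ M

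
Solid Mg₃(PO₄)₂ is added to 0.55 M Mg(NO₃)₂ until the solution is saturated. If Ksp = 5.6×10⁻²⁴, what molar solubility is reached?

Mg₃(PO₄)₂(s) ⇌ 3 Mg²⁺(aq) + 2 PO₄³⁻(aq)
With Mg²⁺ already at 0.55 M and s small, take [Mg²⁺] ≈ 0.55 M and [PO₄³⁻] = 2s.
Ksp = [Mg²⁺]^3[PO₄³⁻]^2 = (0.55)^3(2s)^2
(2s)^2 = 5.6×10⁻²⁴ / (0.55)^3 = 3.4×10⁻²³
s = 2.9×10⁻¹² M

2.9×10⁻¹² M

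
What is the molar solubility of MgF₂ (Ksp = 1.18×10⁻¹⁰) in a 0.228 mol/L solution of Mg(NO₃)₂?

MgF₂(s) ⇌ Mg²⁺(aq) + 2 F⁻(aq)
With Mg²⁺ already at 0.228 mol/L and s small, take [Mg²⁺] ≈ 0.228 mol/L and [F⁻] = 2s.
Ksp = [Mg²⁺][F⁻]^2 = (0.228)(2s)^2
(2s)^2 = 1.18×10⁻¹⁰ / (0.228) = 5.18×10⁻¹⁰
s = 1.14×10⁻⁵ mol/L

1.14×10⁻⁵ M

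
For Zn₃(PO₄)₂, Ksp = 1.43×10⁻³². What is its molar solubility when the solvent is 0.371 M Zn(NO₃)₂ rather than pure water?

Zn₃(PO₄)₂(s) ⇌ 3 Zn²⁺(aq) + 2 PO₄³⁻(aq)
Let s be the solubility of Zn₃(PO₄)₂ here. The common ion gives [Zn²⁺] ≈ 0.371 M, and [PO₄³⁻] = 2s.
Ksp = [Zn²⁺]^3[PO₄³⁻]^2 = (0.371)^3(2s)^2
(2s)^2 = 1.43×10⁻³² / (0.371)^3 = 2.80×10⁻³¹
s = 2.65×10⁻¹⁶ M

2.65×10⁻¹⁶ M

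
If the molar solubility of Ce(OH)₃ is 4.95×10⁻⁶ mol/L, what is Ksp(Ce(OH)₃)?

Ce(OH)₃(s) ⇌ Ce³⁺(aq) + 3 OH⁻(aq)
Let s be the molar solubility. Then [Ce³⁺] = s and [OH⁻] = 3s.
Ksp = [Ce³⁺][OH⁻]^3 = s · (3s)^3 = 27s^4
Ksp = 27 × (4.95×10⁻⁶)^4 = 1.62×10⁻²⁰

Ksp = 1.62×10⁻²⁰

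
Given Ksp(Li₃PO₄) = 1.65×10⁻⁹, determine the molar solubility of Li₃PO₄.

Li₃PO₄(s) ⇌ 3 Li⁺(aq) + PO₄³⁻(aq)
For each mole of Li₃PO₄ that dissolves per liter, [Li⁺] = 3s and [PO₄³⁻] = s; let s denote this solubility.
Ksp = [Li⁺]^3[PO₄³⁻] = (3s)^3 · s = 27s^4
27s^4 = 1.65×10⁻⁹  ⇒  s^4 = 6.11×10⁻¹¹
s = 2.80×10⁻³ M

2.80×10⁻³ M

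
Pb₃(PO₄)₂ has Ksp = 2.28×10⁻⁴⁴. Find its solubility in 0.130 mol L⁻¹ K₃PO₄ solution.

Pb₃(PO₄)₂(s) ⇌ 3 Pb²⁺(aq) + 2 PO₄³⁻(aq)
With PO₄³⁻ already at 0.130 mol L⁻¹ and s small, take [PO₄³⁻] ≈ 0.130 mol L⁻¹ and [Pb²⁺] = 3s.
Ksp = [Pb²⁺]^3[PO₄³⁻]^2 = (3s)^3(0.130)^2
(3s)^3 = 2.28×10⁻⁴⁴ / (0.130)^2 = 1.35×10⁻⁴²
s = 3.68×10⁻¹⁵ mol L⁻¹

3.68×10⁻¹⁵ M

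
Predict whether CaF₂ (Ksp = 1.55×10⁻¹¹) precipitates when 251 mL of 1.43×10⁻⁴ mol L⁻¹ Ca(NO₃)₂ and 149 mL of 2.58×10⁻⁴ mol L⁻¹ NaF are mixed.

After mixing, V = 251 mL + 149 mL = 400 mL.
[Ca²⁺] = (1.43×10⁻⁴)(251)/400 = 8.97×10⁻⁵ mol L⁻¹
[F⁻] = (2.58×10⁻⁴)(149)/400 = 9.61×10⁻⁵ mol L⁻¹
Q = [Ca²⁺][F⁻]^2 = 8.29×10⁻¹³
Q < Ksp (8.29×10⁻¹³ vs 1.55×10⁻¹¹); the solution remains unsaturated and no precipitate forms.

No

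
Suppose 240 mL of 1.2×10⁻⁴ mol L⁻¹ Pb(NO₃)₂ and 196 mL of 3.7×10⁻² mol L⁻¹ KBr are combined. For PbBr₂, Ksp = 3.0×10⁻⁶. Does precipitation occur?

The combined volume is 436 mL.
[Pb²⁺] = (1.2×10⁻⁴)(240)/436 = 6.6×10⁻⁵ mol L⁻¹
[Br⁻] = (3.7×10⁻²)(196)/436 = 1.7×10⁻² mol L⁻¹
Q = [Pb²⁺][Br⁻]^2 = 1.8×10⁻⁸
Q = 1.8×10⁻⁸ < Ksp = 3.0×10⁻⁶, so the solution is unsaturated and no precipitate forms.

No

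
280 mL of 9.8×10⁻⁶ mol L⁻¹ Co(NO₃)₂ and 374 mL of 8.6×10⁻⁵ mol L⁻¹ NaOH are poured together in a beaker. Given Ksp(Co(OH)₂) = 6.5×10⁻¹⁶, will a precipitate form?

Yes

The combined volume is 654 mL.
[Co²⁺] = (9.8×10⁻⁶)(280)/654 = 4.2×10⁻⁶ mol L⁻¹
[OH⁻] = (8.6×10⁻⁵)(374)/654 = 4.9×10⁻⁵ mol L⁻¹
Q = [Co²⁺][OH⁻]^2 = 1.0×10⁻¹⁴
Since Q (1.0×10⁻¹⁴) exceeds Ksp (6.5×10⁻¹⁶), Co(OH)₂ will precipitate.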